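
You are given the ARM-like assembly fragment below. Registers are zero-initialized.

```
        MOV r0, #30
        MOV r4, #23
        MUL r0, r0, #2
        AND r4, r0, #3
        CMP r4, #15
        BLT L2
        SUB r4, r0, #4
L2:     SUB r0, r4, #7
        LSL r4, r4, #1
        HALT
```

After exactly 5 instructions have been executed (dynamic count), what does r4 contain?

0

r0=30
r4=23
r0=30*2=60
r4=60&3=0
CMP r4, #15  (cmp 0,15)
After step 5: r4 = 0.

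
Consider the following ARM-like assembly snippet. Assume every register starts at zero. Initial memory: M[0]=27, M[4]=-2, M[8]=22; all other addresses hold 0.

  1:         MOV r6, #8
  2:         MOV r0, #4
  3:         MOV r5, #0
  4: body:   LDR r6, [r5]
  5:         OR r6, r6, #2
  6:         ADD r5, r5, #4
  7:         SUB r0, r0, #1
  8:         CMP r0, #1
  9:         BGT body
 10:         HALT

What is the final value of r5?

12

after MOV r6, #8: r6=8
after MOV r0, #4: r0=4
after MOV r5, #0: r5=0
after LDR r6, [r5]: r6=M[0]=27
after OR r6, r6, #2: r6=27|2=27
after ADD r5, r5, #4: r5=0+4=4
after SUB r0, r0, #1: r0=4-1=3
CMP r0, #1  (cmp 3,1)
BGT body: taken
after LDR r6, [r5]: r6=M[4]=-2
after OR r6, r6, #2: r6=(-2)|2=-2
after ADD r5, r5, #4: r5=4+4=8
after SUB r0, r0, #1: r0=3-1=2
CMP r0, #1  (cmp 2,1)
BGT body: taken
after LDR r6, [r5]: r6=M[8]=22
after OR r6, r6, #2: r6=22|2=22
after ADD r5, r5, #4: r5=8+4=12
after SUB r0, r0, #1: r0=2-1=1
CMP r0, #1  (cmp 1,1)
BGT body: not taken
halt.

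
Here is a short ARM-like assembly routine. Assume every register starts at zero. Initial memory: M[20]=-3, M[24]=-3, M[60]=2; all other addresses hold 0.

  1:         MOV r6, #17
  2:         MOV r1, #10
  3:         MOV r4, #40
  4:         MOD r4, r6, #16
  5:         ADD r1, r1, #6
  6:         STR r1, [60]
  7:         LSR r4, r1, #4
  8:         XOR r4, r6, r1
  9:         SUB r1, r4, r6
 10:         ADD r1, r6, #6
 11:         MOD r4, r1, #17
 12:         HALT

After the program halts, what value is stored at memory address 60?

after MOV r6, #17: r6=17
after MOV r1, #10: r1=10
after MOV r4, #40: r4=40
after MOD r4, r6, #16: r4=17%16=1
after ADD r1, r1, #6: r1=10+6=16
STR r1, [60] → M[60]=16
after LSR r4, r1, #4: r4=16>>4=1
after XOR r4, r6, r1: r4=17^16=1
after SUB r1, r4, r6: r1=1-17=-16
after ADD r1, r6, #6: r1=17+6=23
after MOD r4, r1, #17: r4=23%17=6
halt.

16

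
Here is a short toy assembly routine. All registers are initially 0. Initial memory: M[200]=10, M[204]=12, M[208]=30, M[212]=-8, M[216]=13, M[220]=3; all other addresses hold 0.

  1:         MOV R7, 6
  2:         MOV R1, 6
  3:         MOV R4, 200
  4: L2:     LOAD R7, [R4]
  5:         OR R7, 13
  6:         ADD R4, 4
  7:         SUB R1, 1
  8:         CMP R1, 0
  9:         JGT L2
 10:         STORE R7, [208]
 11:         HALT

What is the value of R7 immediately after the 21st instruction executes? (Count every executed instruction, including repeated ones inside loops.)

31

MOV R7, 6 → R7=6
MOV R1, 6 → R1=6
MOV R4, 200 → R4=200
LOAD R7, [R4] → R7=M[200]=10
OR R7, 13 → R7=10|13=15
ADD R4, 4 → R4=200+4=204
SUB R1, 1 → R1=6-1=5
CMP R1, 0  (cmp 5,0)
JGT L2: taken
LOAD R7, [R4] → R7=M[204]=12
OR R7, 13 → R7=12|13=13
ADD R4, 4 → R4=204+4=208
SUB R1, 1 → R1=5-1=4
CMP R1, 0  (cmp 4,0)
JGT L2: taken
LOAD R7, [R4] → R7=M[208]=30
OR R7, 13 → R7=30|13=31
ADD R4, 4 → R4=208+4=212
SUB R1, 1 → R1=4-1=3
CMP R1, 0  (cmp 3,0)
JGT L2: taken
After step 21: R7 = 31.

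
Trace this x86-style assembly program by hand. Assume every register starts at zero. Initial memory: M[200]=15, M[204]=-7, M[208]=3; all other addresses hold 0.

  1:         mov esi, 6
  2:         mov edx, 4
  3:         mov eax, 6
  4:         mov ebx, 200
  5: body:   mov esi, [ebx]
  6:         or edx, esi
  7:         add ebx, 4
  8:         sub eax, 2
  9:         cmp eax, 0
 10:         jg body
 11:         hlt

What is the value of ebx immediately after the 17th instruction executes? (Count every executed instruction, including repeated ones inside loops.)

208

mov esi, 6 → esi=6
mov edx, 4 → edx=4
mov eax, 6 → eax=6
mov ebx, 200 → ebx=200
mov esi, [ebx] → esi=M[200]=15
or edx, esi → edx=4|15=15
add ebx, 4 → ebx=200+4=204
sub eax, 2 → eax=6-2=4
cmp eax, 0  (cmp 4,0)
jg body: taken
mov esi, [ebx] → esi=M[204]=-7
or edx, esi → edx=15|(-7)=-1
add ebx, 4 → ebx=204+4=208
sub eax, 2 → eax=4-2=2
cmp eax, 0  (cmp 2,0)
jg body: taken
mov esi, [ebx] → esi=M[208]=3
After step 17: ebx = 208.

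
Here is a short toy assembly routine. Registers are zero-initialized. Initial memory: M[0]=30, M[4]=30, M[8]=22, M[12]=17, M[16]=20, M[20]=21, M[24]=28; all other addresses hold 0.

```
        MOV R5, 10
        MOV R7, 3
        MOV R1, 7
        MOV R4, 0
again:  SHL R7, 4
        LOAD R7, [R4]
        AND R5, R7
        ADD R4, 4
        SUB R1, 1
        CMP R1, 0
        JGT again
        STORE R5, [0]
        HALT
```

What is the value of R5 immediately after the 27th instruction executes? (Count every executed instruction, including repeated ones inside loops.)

2

after MOV R5, 10: R5=10
after MOV R7, 3: R7=3
after MOV R1, 7: R1=7
after MOV R4, 0: R4=0
after SHL R7, 4: R7=3<<4=48
after LOAD R7, [R4]: R7=M[0]=30
after AND R5, R7: R5=10&30=10
after ADD R4, 4: R4=0+4=4
after SUB R1, 1: R1=7-1=6
CMP R1, 0  (cmp 6,0)
JGT again: taken
after SHL R7, 4: R7=30<<4=480
after LOAD R7, [R4]: R7=M[4]=30
after AND R5, R7: R5=10&30=10
after ADD R4, 4: R4=4+4=8
after SUB R1, 1: R1=6-1=5
CMP R1, 0  (cmp 5,0)
JGT again: taken
after SHL R7, 4: R7=30<<4=480
after LOAD R7, [R4]: R7=M[8]=22
after AND R5, R7: R5=10&22=2
after ADD R4, 4: R4=8+4=12
after SUB R1, 1: R1=5-1=4
CMP R1, 0  (cmp 4,0)
JGT again: taken
after SHL R7, 4: R7=22<<4=352
after LOAD R7, [R4]: R7=M[12]=17
After step 27: R5 = 2.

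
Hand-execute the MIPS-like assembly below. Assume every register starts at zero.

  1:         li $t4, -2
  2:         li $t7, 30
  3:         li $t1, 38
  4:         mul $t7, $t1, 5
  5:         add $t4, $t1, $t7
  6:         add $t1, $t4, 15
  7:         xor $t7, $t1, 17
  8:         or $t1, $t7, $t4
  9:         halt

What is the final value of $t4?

228

after li $t4, -2: $t4=-2
after li $t7, 30: $t7=30
after li $t1, 38: $t1=38
after mul $t7, $t1, 5: $t7=38*5=190
after add $t4, $t1, $t7: $t4=38+190=228
after add $t1, $t4, 15: $t1=228+15=243
after xor $t7, $t1, 17: $t7=243^17=226
after or $t1, $t7, $t4: $t1=226|228=230
halt.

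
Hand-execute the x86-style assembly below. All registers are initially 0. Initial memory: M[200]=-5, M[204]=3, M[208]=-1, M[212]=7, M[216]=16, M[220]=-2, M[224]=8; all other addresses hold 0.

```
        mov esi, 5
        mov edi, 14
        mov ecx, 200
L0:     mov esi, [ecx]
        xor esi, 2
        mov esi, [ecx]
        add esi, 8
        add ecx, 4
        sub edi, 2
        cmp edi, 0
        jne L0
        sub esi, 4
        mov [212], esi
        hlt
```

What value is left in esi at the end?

12

mov esi, 5 → esi=5
mov edi, 14 → edi=14
mov ecx, 200 → ecx=200
mov esi, [ecx] → esi=M[200]=-5
xor esi, 2 → esi=(-5)^2=-7
mov esi, [ecx] → esi=M[200]=-5
add esi, 8 → esi=(-5)+8=3
add ecx, 4 → ecx=200+4=204
sub edi, 2 → edi=14-2=12
cmp edi, 0  (cmp 12,0)
jne L0: taken
mov esi, [ecx] → esi=M[204]=3
xor esi, 2 → esi=3^2=1
mov esi, [ecx] → esi=M[204]=3
add esi, 8 → esi=3+8=11
add ecx, 4 → ecx=204+4=208
sub edi, 2 → edi=12-2=10
cmp edi, 0  (cmp 10,0)
jne L0: taken
mov esi, [ecx] → esi=M[208]=-1
xor esi, 2 → esi=(-1)^2=-3
mov esi, [ecx] → esi=M[208]=-1
add esi, 8 → esi=(-1)+8=7
add ecx, 4 → ecx=208+4=212
sub edi, 2 → edi=10-2=8
cmp edi, 0  (cmp 8,0)
jne L0: taken
mov esi, [ecx] → esi=M[212]=7
xor esi, 2 → esi=7^2=5
mov esi, [ecx] → esi=M[212]=7
add esi, 8 → esi=7+8=15
add ecx, 4 → ecx=212+4=216
sub edi, 2 → edi=8-2=6
cmp edi, 0  (cmp 6,0)
jne L0: taken
mov esi, [ecx] → esi=M[216]=16
xor esi, 2 → esi=16^2=18
mov esi, [ecx] → esi=M[216]=16
add esi, 8 → esi=16+8=24
add ecx, 4 → ecx=216+4=220
sub edi, 2 → edi=6-2=4
cmp edi, 0  (cmp 4,0)
jne L0: taken
mov esi, [ecx] → esi=M[220]=-2
xor esi, 2 → esi=(-2)^2=-4
mov esi, [ecx] → esi=M[220]=-2
add esi, 8 → esi=(-2)+8=6
add ecx, 4 → ecx=220+4=224
sub edi, 2 → edi=4-2=2
cmp edi, 0  (cmp 2,0)
jne L0: taken
mov esi, [ecx] → esi=M[224]=8
xor esi, 2 → esi=8^2=10
mov esi, [ecx] → esi=M[224]=8
add esi, 8 → esi=8+8=16
add ecx, 4 → ecx=224+4=228
sub edi, 2 → edi=2-2=0
cmp edi, 0  (cmp 0,0)
jne L0: not taken
sub esi, 4 → esi=16-4=12
mov [212], esi → M[212]=12
halt.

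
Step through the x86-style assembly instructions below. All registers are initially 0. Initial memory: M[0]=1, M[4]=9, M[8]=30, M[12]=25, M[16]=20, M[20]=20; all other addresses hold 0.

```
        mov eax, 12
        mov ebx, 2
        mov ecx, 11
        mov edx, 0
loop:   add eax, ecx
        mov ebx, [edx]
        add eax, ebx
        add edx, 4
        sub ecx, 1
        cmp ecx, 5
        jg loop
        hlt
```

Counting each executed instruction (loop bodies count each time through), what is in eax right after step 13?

34

mov eax, 12 → eax=12
mov ebx, 2 → ebx=2
mov ecx, 11 → ecx=11
mov edx, 0 → edx=0
add eax, ecx → eax=12+11=23
mov ebx, [edx] → ebx=M[0]=1
add eax, ebx → eax=23+1=24
add edx, 4 → edx=0+4=4
sub ecx, 1 → ecx=11-1=10
cmp ecx, 5  (cmp 10,5)
jg loop: taken
add eax, ecx → eax=24+10=34
mov ebx, [edx] → ebx=M[4]=9
After step 13: eax = 34.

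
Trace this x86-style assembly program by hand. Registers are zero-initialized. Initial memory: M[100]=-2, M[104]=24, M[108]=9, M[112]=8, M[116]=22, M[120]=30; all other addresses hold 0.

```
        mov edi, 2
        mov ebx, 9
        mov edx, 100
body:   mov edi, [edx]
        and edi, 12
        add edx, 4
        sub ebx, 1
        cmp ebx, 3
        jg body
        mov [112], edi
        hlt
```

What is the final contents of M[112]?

12

after mov edi, 2: edi=2
after mov ebx, 9: ebx=9
after mov edx, 100: edx=100
after mov edi, [edx]: edi=M[100]=-2
after and edi, 12: edi=(-2)&12=12
after add edx, 4: edx=100+4=104
after sub ebx, 1: ebx=9-1=8
cmp ebx, 3  (cmp 8,3)
jg body: taken
after mov edi, [edx]: edi=M[104]=24
after and edi, 12: edi=24&12=8
after add edx, 4: edx=104+4=108
after sub ebx, 1: ebx=8-1=7
cmp ebx, 3  (cmp 7,3)
jg body: taken
after mov edi, [edx]: edi=M[108]=9
after and edi, 12: edi=9&12=8
after add edx, 4: edx=108+4=112
after sub ebx, 1: ebx=7-1=6
cmp ebx, 3  (cmp 6,3)
jg body: taken
after mov edi, [edx]: edi=M[112]=8
after and edi, 12: edi=8&12=8
after add edx, 4: edx=112+4=116
after sub ebx, 1: ebx=6-1=5
cmp ebx, 3  (cmp 5,3)
jg body: taken
after mov edi, [edx]: edi=M[116]=22
after and edi, 12: edi=22&12=4
after add edx, 4: edx=116+4=120
after sub ebx, 1: ebx=5-1=4
cmp ebx, 3  (cmp 4,3)
jg body: taken
after mov edi, [edx]: edi=M[120]=30
after and edi, 12: edi=30&12=12
after add edx, 4: edx=120+4=124
after sub ebx, 1: ebx=4-1=3
cmp ebx, 3  (cmp 3,3)
jg body: not taken
mov [112], edi → M[112]=12
halt.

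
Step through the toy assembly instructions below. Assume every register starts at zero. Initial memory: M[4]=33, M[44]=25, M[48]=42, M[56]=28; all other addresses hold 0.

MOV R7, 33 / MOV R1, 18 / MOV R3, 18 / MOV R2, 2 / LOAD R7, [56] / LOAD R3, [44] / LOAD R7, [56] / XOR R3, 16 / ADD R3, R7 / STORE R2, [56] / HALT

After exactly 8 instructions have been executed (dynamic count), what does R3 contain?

after MOV R7, 33: R7=33
after MOV R1, 18: R1=18
after MOV R3, 18: R3=18
after MOV R2, 2: R2=2
after LOAD R7, [56]: R7=M[56]=28
after LOAD R3, [44]: R3=M[44]=25
after LOAD R7, [56]: R7=M[56]=28
after XOR R3, 16: R3=25^16=9
After step 8: R3 = 9.

9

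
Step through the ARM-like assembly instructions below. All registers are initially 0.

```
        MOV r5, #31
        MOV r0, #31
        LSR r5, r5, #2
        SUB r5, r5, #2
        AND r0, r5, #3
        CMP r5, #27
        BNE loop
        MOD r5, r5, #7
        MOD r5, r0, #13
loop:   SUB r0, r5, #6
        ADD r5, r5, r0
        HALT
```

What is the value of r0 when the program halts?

-1

MOV r5, #31 → r5=31
MOV r0, #31 → r0=31
LSR r5, r5, #2 → r5=31>>2=7
SUB r5, r5, #2 → r5=7-2=5
AND r0, r5, #3 → r0=5&3=1
CMP r5, #27  (cmp 5,27)
BNE loop: taken
SUB r0, r5, #6 → r0=5-6=-1
ADD r5, r5, r0 → r5=5+(-1)=4
halt.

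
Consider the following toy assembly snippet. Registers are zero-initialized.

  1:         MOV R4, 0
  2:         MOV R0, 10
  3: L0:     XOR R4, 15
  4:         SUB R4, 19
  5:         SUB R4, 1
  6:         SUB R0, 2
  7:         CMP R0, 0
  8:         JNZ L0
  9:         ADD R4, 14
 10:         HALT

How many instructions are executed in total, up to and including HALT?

R4=0
R0=10
R4=0^15=15
R4=15-19=-4
R4=(-4)-1=-5
R0=10-2=8
CMP R0, 0  (cmp 8,0)
JNZ L0: taken
R4=(-5)^15=-12
R4=(-12)-19=-31
R4=(-31)-1=-32
R0=8-2=6
CMP R0, 0  (cmp 6,0)
JNZ L0: taken
R4=(-32)^15=-17
R4=(-17)-19=-36
R4=(-36)-1=-37
R0=6-2=4
CMP R0, 0  (cmp 4,0)
JNZ L0: taken
R4=(-37)^15=-44
R4=(-44)-19=-63
R4=(-63)-1=-64
R0=4-2=2
CMP R0, 0  (cmp 2,0)
JNZ L0: taken
R4=(-64)^15=-49
R4=(-49)-19=-68
R4=(-68)-1=-69
R0=2-2=0
CMP R0, 0  (cmp 0,0)
JNZ L0: not taken
R4=(-69)+14=-55
halt.
Total executed instructions: 34.

34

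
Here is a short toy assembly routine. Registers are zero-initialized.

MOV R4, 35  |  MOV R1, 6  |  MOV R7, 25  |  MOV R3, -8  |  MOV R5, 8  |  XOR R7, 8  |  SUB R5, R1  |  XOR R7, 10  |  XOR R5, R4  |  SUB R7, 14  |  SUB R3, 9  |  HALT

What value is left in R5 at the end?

R4=35
R1=6
R7=25
R3=-8
R5=8
R7=25^8=17
R5=8-6=2
R7=17^10=27
R5=2^35=33
R7=27-14=13
R3=(-8)-9=-17
halt.

33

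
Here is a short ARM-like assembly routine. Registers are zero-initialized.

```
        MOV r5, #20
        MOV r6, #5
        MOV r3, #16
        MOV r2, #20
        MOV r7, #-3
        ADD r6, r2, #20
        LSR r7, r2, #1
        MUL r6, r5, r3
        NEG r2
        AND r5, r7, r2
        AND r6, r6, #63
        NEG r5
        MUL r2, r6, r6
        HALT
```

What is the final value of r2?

0

MOV r5, #20 → r5=20
MOV r6, #5 → r6=5
MOV r3, #16 → r3=16
MOV r2, #20 → r2=20
MOV r7, #-3 → r7=-3
ADD r6, r2, #20 → r6=20+20=40
LSR r7, r2, #1 → r7=20>>1=10
MUL r6, r5, r3 → r6=20*16=320
NEG r2 → r2=-(20)=-20
AND r5, r7, r2 → r5=10&(-20)=8
AND r6, r6, #63 → r6=320&63=0
NEG r5 → r5=-(8)=-8
MUL r2, r6, r6 → r2=0*0=0
halt.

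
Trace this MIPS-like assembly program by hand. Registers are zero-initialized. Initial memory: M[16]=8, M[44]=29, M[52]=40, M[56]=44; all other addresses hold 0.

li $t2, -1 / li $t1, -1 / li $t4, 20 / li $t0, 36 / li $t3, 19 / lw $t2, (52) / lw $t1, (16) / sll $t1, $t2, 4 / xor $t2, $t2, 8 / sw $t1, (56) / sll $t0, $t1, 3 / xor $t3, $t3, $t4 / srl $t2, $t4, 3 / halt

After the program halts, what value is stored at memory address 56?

640

after li $t2, -1: $t2=-1
after li $t1, -1: $t1=-1
after li $t4, 20: $t4=20
after li $t0, 36: $t0=36
after li $t3, 19: $t3=19
after lw $t2, (52): $t2=M[52]=40
after lw $t1, (16): $t1=M[16]=8
after sll $t1, $t2, 4: $t1=40<<4=640
after xor $t2, $t2, 8: $t2=40^8=32
sw $t1, (56) → M[56]=640
after sll $t0, $t1, 3: $t0=640<<3=5120
after xor $t3, $t3, $t4: $t3=19^20=7
after srl $t2, $t4, 3: $t2=20>>3=2
halt.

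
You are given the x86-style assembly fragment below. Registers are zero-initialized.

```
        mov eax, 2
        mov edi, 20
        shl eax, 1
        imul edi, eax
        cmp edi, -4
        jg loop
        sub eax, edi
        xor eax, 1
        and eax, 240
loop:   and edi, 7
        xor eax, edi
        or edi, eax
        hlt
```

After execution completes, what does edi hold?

4

eax=2
edi=20
eax=2<<1=4
edi=20*4=80
cmp edi, -4  (cmp 80,-4)
jg loop: taken
edi=80&7=0
eax=4^0=4
edi=0|4=4
halt.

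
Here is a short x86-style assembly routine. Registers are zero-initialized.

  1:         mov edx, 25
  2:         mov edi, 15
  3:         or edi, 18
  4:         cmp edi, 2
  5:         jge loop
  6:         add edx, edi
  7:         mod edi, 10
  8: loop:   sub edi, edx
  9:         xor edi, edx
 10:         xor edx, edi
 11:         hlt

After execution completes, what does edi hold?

after mov edx, 25: edx=25
after mov edi, 15: edi=15
after or edi, 18: edi=15|18=31
cmp edi, 2  (cmp 31,2)
jge loop: taken
after sub edi, edx: edi=31-25=6
after xor edi, edx: edi=6^25=31
after xor edx, edi: edx=25^31=6
halt.

31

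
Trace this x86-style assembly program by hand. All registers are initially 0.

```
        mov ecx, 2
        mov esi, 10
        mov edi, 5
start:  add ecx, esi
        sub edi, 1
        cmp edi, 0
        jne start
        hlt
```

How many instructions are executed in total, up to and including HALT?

24

after mov ecx, 2: ecx=2
after mov esi, 10: esi=10
after mov edi, 5: edi=5
after add ecx, esi: ecx=2+10=12
after sub edi, 1: edi=5-1=4
cmp edi, 0  (cmp 4,0)
jne start: taken
after add ecx, esi: ecx=12+10=22
after sub edi, 1: edi=4-1=3
cmp edi, 0  (cmp 3,0)
jne start: taken
after add ecx, esi: ecx=22+10=32
after sub edi, 1: edi=3-1=2
cmp edi, 0  (cmp 2,0)
jne start: taken
after add ecx, esi: ecx=32+10=42
after sub edi, 1: edi=2-1=1
cmp edi, 0  (cmp 1,0)
jne start: taken
after add ecx, esi: ecx=42+10=52
after sub edi, 1: edi=1-1=0
cmp edi, 0  (cmp 0,0)
jne start: not taken
halt.
Total executed instructions: 24.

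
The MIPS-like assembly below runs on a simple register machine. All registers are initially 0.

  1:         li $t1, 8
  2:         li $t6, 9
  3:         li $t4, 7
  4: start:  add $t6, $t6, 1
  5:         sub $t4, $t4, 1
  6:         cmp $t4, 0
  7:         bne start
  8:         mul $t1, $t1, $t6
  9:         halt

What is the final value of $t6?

li $t1, 8 → $t1=8
li $t6, 9 → $t6=9
li $t4, 7 → $t4=7
add $t6, $t6, 1 → $t6=9+1=10
sub $t4, $t4, 1 → $t4=7-1=6
cmp $t4, 0  (cmp 6,0)
bne start: taken
add $t6, $t6, 1 → $t6=10+1=11
sub $t4, $t4, 1 → $t4=6-1=5
cmp $t4, 0  (cmp 5,0)
bne start: taken
add $t6, $t6, 1 → $t6=11+1=12
sub $t4, $t4, 1 → $t4=5-1=4
cmp $t4, 0  (cmp 4,0)
bne start: taken
add $t6, $t6, 1 → $t6=12+1=13
sub $t4, $t4, 1 → $t4=4-1=3
cmp $t4, 0  (cmp 3,0)
bne start: taken
add $t6, $t6, 1 → $t6=13+1=14
sub $t4, $t4, 1 → $t4=3-1=2
cmp $t4, 0  (cmp 2,0)
bne start: taken
add $t6, $t6, 1 → $t6=14+1=15
sub $t4, $t4, 1 → $t4=2-1=1
cmp $t4, 0  (cmp 1,0)
bne start: taken
add $t6, $t6, 1 → $t6=15+1=16
sub $t4, $t4, 1 → $t4=1-1=0
cmp $t4, 0  (cmp 0,0)
bne start: not taken
mul $t1, $t1, $t6 → $t1=8*16=128
halt.

16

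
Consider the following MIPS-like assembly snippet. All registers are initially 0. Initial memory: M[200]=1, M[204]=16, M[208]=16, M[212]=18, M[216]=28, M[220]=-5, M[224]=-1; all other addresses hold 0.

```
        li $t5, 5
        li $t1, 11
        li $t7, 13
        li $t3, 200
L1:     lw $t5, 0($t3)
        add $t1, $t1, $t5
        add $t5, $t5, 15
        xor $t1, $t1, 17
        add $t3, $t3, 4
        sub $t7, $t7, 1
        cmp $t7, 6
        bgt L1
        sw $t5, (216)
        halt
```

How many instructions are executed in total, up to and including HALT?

62

li $t5, 5 → $t5=5
li $t1, 11 → $t1=11
li $t7, 13 → $t7=13
li $t3, 200 → $t3=200
lw $t5, 0($t3) → $t5=M[200]=1
add $t1, $t1, $t5 → $t1=11+1=12
add $t5, $t5, 15 → $t5=1+15=16
xor $t1, $t1, 17 → $t1=12^17=29
add $t3, $t3, 4 → $t3=200+4=204
sub $t7, $t7, 1 → $t7=13-1=12
cmp $t7, 6  (cmp 12,6)
bgt L1: taken
lw $t5, 0($t3) → $t5=M[204]=16
add $t1, $t1, $t5 → $t1=29+16=45
add $t5, $t5, 15 → $t5=16+15=31
xor $t1, $t1, 17 → $t1=45^17=60
add $t3, $t3, 4 → $t3=204+4=208
sub $t7, $t7, 1 → $t7=12-1=11
cmp $t7, 6  (cmp 11,6)
bgt L1: taken
lw $t5, 0($t3) → $t5=M[208]=16
add $t1, $t1, $t5 → $t1=60+16=76
add $t5, $t5, 15 → $t5=16+15=31
xor $t1, $t1, 17 → $t1=76^17=93
add $t3, $t3, 4 → $t3=208+4=212
sub $t7, $t7, 1 → $t7=11-1=10
cmp $t7, 6  (cmp 10,6)
bgt L1: taken
lw $t5, 0($t3) → $t5=M[212]=18
add $t1, $t1, $t5 → $t1=93+18=111
add $t5, $t5, 15 → $t5=18+15=33
xor $t1, $t1, 17 → $t1=111^17=126
add $t3, $t3, 4 → $t3=212+4=216
sub $t7, $t7, 1 → $t7=10-1=9
cmp $t7, 6  (cmp 9,6)
bgt L1: taken
lw $t5, 0($t3) → $t5=M[216]=28
add $t1, $t1, $t5 → $t1=126+28=154
add $t5, $t5, 15 → $t5=28+15=43
xor $t1, $t1, 17 → $t1=154^17=139
add $t3, $t3, 4 → $t3=216+4=220
sub $t7, $t7, 1 → $t7=9-1=8
cmp $t7, 6  (cmp 8,6)
bgt L1: taken
lw $t5, 0($t3) → $t5=M[220]=-5
add $t1, $t1, $t5 → $t1=139+(-5)=134
add $t5, $t5, 15 → $t5=(-5)+15=10
xor $t1, $t1, 17 → $t1=134^17=151
add $t3, $t3, 4 → $t3=220+4=224
sub $t7, $t7, 1 → $t7=8-1=7
cmp $t7, 6  (cmp 7,6)
bgt L1: taken
lw $t5, 0($t3) → $t5=M[224]=-1
add $t1, $t1, $t5 → $t1=151+(-1)=150
add $t5, $t5, 15 → $t5=(-1)+15=14
xor $t1, $t1, 17 → $t1=150^17=135
add $t3, $t3, 4 → $t3=224+4=228
sub $t7, $t7, 1 → $t7=7-1=6
cmp $t7, 6  (cmp 6,6)
bgt L1: not taken
sw $t5, (216) → M[216]=14
halt.
Total executed instructions: 62.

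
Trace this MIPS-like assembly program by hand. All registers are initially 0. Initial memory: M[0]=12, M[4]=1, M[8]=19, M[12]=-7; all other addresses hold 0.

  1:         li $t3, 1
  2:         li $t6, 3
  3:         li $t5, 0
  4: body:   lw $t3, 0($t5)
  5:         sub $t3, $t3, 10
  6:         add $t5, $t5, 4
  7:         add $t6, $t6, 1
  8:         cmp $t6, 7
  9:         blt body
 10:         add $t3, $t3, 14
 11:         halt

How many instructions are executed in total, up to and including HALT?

li $t3, 1 → $t3=1
li $t6, 3 → $t6=3
li $t5, 0 → $t5=0
lw $t3, 0($t5) → $t3=M[0]=12
sub $t3, $t3, 10 → $t3=12-10=2
add $t5, $t5, 4 → $t5=0+4=4
add $t6, $t6, 1 → $t6=3+1=4
cmp $t6, 7  (cmp 4,7)
blt body: taken
lw $t3, 0($t5) → $t3=M[4]=1
sub $t3, $t3, 10 → $t3=1-10=-9
add $t5, $t5, 4 → $t5=4+4=8
add $t6, $t6, 1 → $t6=4+1=5
cmp $t6, 7  (cmp 5,7)
blt body: taken
lw $t3, 0($t5) → $t3=M[8]=19
sub $t3, $t3, 10 → $t3=19-10=9
add $t5, $t5, 4 → $t5=8+4=12
add $t6, $t6, 1 → $t6=5+1=6
cmp $t6, 7  (cmp 6,7)
blt body: taken
lw $t3, 0($t5) → $t3=M[12]=-7
sub $t3, $t3, 10 → $t3=(-7)-10=-17
add $t5, $t5, 4 → $t5=12+4=16
add $t6, $t6, 1 → $t6=6+1=7
cmp $t6, 7  (cmp 7,7)
blt body: not taken
add $t3, $t3, 14 → $t3=(-17)+14=-3
halt.
Total executed instructions: 29.

29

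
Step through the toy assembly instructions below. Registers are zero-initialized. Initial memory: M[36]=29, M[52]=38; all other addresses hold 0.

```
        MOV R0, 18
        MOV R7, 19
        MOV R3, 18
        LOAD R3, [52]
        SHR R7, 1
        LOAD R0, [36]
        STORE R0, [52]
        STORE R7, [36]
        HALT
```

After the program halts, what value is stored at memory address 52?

29

R0=18
R7=19
R3=18
R3=M[52]=38
R7=19>>1=9
R0=M[36]=29
STORE R0, [52] → M[52]=29
STORE R7, [36] → M[36]=9
halt.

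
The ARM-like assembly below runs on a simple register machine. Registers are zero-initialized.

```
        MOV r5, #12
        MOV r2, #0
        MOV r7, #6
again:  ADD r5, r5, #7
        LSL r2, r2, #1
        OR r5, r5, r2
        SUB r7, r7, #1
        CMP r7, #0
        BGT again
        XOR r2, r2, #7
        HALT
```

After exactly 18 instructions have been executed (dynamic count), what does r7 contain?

MOV r5, #12 → r5=12
MOV r2, #0 → r2=0
MOV r7, #6 → r7=6
ADD r5, r5, #7 → r5=12+7=19
LSL r2, r2, #1 → r2=0<<1=0
OR r5, r5, r2 → r5=19|0=19
SUB r7, r7, #1 → r7=6-1=5
CMP r7, #0  (cmp 5,0)
BGT again: taken
ADD r5, r5, #7 → r5=19+7=26
LSL r2, r2, #1 → r2=0<<1=0
OR r5, r5, r2 → r5=26|0=26
SUB r7, r7, #1 → r7=5-1=4
CMP r7, #0  (cmp 4,0)
BGT again: taken
ADD r5, r5, #7 → r5=26+7=33
LSL r2, r2, #1 → r2=0<<1=0
OR r5, r5, r2 → r5=33|0=33
After step 18: r7 = 4.

4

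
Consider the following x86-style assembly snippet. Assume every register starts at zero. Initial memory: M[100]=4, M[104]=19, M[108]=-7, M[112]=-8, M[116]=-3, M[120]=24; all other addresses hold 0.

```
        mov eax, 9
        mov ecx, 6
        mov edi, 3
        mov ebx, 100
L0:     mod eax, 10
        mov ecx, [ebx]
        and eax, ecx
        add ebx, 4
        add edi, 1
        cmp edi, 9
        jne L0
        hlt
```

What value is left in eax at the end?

0

mov eax, 9 → eax=9
mov ecx, 6 → ecx=6
mov edi, 3 → edi=3
mov ebx, 100 → ebx=100
mod eax, 10 → eax=9%10=9
mov ecx, [ebx] → ecx=M[100]=4
and eax, ecx → eax=9&4=0
add ebx, 4 → ebx=100+4=104
add edi, 1 → edi=3+1=4
cmp edi, 9  (cmp 4,9)
jne L0: taken
mod eax, 10 → eax=0%10=0
mov ecx, [ebx] → ecx=M[104]=19
and eax, ecx → eax=0&19=0
add ebx, 4 → ebx=104+4=108
add edi, 1 → edi=4+1=5
cmp edi, 9  (cmp 5,9)
jne L0: taken
mod eax, 10 → eax=0%10=0
mov ecx, [ebx] → ecx=M[108]=-7
and eax, ecx → eax=0&(-7)=0
add ebx, 4 → ebx=108+4=112
add edi, 1 → edi=5+1=6
cmp edi, 9  (cmp 6,9)
jne L0: taken
mod eax, 10 → eax=0%10=0
mov ecx, [ebx] → ecx=M[112]=-8
and eax, ecx → eax=0&(-8)=0
add ebx, 4 → ebx=112+4=116
add edi, 1 → edi=6+1=7
cmp edi, 9  (cmp 7,9)
jne L0: taken
mod eax, 10 → eax=0%10=0
mov ecx, [ebx] → ecx=M[116]=-3
and eax, ecx → eax=0&(-3)=0
add ebx, 4 → ebx=116+4=120
add edi, 1 → edi=7+1=8
cmp edi, 9  (cmp 8,9)
jne L0: taken
mod eax, 10 → eax=0%10=0
mov ecx, [ebx] → ecx=M[120]=24
and eax, ecx → eax=0&24=0
add ebx, 4 → ebx=120+4=124
add edi, 1 → edi=8+1=9
cmp edi, 9  (cmp 9,9)
jne L0: not taken
halt.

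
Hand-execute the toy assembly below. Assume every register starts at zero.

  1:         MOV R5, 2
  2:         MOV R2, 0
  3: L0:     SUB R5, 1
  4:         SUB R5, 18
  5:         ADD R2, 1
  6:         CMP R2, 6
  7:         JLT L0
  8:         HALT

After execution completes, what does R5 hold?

R5=2
R2=0
R5=2-1=1
R5=1-18=-17
R2=0+1=1
CMP R2, 6  (cmp 1,6)
JLT L0: taken
R5=(-17)-1=-18
R5=(-18)-18=-36
R2=1+1=2
CMP R2, 6  (cmp 2,6)
JLT L0: taken
R5=(-36)-1=-37
R5=(-37)-18=-55
R2=2+1=3
CMP R2, 6  (cmp 3,6)
JLT L0: taken
R5=(-55)-1=-56
R5=(-56)-18=-74
R2=3+1=4
CMP R2, 6  (cmp 4,6)
JLT L0: taken
R5=(-74)-1=-75
R5=(-75)-18=-93
R2=4+1=5
CMP R2, 6  (cmp 5,6)
JLT L0: taken
R5=(-93)-1=-94
R5=(-94)-18=-112
R2=5+1=6
CMP R2, 6  (cmp 6,6)
JLT L0: not taken
halt.

-112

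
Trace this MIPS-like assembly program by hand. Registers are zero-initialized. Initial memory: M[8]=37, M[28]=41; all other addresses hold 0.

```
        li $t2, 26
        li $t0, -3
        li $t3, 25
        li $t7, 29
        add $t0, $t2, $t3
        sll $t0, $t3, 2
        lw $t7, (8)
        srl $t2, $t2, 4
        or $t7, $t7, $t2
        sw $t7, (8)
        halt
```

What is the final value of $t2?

li $t2, 26 → $t2=26
li $t0, -3 → $t0=-3
li $t3, 25 → $t3=25
li $t7, 29 → $t7=29
add $t0, $t2, $t3 → $t0=26+25=51
sll $t0, $t3, 2 → $t0=25<<2=100
lw $t7, (8) → $t7=M[8]=37
srl $t2, $t2, 4 → $t2=26>>4=1
or $t7, $t7, $t2 → $t7=37|1=37
sw $t7, (8) → M[8]=37
halt.

1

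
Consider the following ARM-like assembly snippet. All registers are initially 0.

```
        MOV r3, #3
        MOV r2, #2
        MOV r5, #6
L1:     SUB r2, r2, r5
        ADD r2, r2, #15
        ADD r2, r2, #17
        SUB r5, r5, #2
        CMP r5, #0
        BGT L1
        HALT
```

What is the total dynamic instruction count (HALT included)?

after MOV r3, #3: r3=3
after MOV r2, #2: r2=2
after MOV r5, #6: r5=6
after SUB r2, r2, r5: r2=2-6=-4
after ADD r2, r2, #15: r2=(-4)+15=11
after ADD r2, r2, #17: r2=11+17=28
after SUB r5, r5, #2: r5=6-2=4
CMP r5, #0  (cmp 4,0)
BGT L1: taken
after SUB r2, r2, r5: r2=28-4=24
after ADD r2, r2, #15: r2=24+15=39
after ADD r2, r2, #17: r2=39+17=56
after SUB r5, r5, #2: r5=4-2=2
CMP r5, #0  (cmp 2,0)
BGT L1: taken
after SUB r2, r2, r5: r2=56-2=54
after ADD r2, r2, #15: r2=54+15=69
after ADD r2, r2, #17: r2=69+17=86
after SUB r5, r5, #2: r5=2-2=0
CMP r5, #0  (cmp 0,0)
BGT L1: not taken
halt.
Total executed instructions: 22.

22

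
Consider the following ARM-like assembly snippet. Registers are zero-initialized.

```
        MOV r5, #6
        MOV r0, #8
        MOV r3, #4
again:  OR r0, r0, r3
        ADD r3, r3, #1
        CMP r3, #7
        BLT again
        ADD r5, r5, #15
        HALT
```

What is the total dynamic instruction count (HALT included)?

17

MOV r5, #6 → r5=6
MOV r0, #8 → r0=8
MOV r3, #4 → r3=4
OR r0, r0, r3 → r0=8|4=12
ADD r3, r3, #1 → r3=4+1=5
CMP r3, #7  (cmp 5,7)
BLT again: taken
OR r0, r0, r3 → r0=12|5=13
ADD r3, r3, #1 → r3=5+1=6
CMP r3, #7  (cmp 6,7)
BLT again: taken
OR r0, r0, r3 → r0=13|6=15
ADD r3, r3, #1 → r3=6+1=7
CMP r3, #7  (cmp 7,7)
BLT again: not taken
ADD r5, r5, #15 → r5=6+15=21
halt.
Total executed instructions: 17.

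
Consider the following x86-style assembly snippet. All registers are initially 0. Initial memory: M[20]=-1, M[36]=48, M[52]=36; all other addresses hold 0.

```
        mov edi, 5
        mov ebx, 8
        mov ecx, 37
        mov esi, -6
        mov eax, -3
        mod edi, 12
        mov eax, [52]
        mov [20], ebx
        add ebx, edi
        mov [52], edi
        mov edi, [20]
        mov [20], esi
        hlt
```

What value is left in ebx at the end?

mov edi, 5 → edi=5
mov ebx, 8 → ebx=8
mov ecx, 37 → ecx=37
mov esi, -6 → esi=-6
mov eax, -3 → eax=-3
mod edi, 12 → edi=5%12=5
mov eax, [52] → eax=M[52]=36
mov [20], ebx → M[20]=8
add ebx, edi → ebx=8+5=13
mov [52], edi → M[52]=5
mov edi, [20] → edi=M[20]=8
mov [20], esi → M[20]=-6
halt.

13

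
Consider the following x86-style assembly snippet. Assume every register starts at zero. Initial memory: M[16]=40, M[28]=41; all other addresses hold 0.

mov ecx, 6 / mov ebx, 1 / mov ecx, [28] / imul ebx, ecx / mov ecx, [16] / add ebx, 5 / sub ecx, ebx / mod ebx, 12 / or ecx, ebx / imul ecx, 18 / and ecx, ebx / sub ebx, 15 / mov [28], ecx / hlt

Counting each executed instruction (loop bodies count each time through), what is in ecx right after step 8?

-6

after mov ecx, 6: ecx=6
after mov ebx, 1: ebx=1
after mov ecx, [28]: ecx=M[28]=41
after imul ebx, ecx: ebx=1*41=41
after mov ecx, [16]: ecx=M[16]=40
after add ebx, 5: ebx=41+5=46
after sub ecx, ebx: ecx=40-46=-6
after mod ebx, 12: ebx=46%12=10
After step 8: ecx = -6.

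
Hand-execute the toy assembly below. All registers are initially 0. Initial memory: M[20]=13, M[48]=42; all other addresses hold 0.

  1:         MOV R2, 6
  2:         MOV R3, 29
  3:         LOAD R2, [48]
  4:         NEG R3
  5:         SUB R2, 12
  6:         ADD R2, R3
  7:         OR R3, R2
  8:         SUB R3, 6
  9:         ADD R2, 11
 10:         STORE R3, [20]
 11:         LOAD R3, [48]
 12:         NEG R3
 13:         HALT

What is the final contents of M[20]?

R2=6
R3=29
R2=M[48]=42
R3=-(29)=-29
R2=42-12=30
R2=30+(-29)=1
R3=(-29)|1=-29
R3=(-29)-6=-35
R2=1+11=12
STORE R3, [20] → M[20]=-35
R3=M[48]=42
R3=-(42)=-42
halt.

-35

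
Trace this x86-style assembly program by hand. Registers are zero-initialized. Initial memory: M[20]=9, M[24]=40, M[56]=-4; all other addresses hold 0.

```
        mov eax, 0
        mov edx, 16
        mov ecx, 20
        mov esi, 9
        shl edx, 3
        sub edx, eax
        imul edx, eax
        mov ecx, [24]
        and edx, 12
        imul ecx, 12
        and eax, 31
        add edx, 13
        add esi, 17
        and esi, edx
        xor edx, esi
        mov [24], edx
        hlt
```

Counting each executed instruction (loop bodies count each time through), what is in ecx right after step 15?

480

after mov eax, 0: eax=0
after mov edx, 16: edx=16
after mov ecx, 20: ecx=20
after mov esi, 9: esi=9
after shl edx, 3: edx=16<<3=128
after sub edx, eax: edx=128-0=128
after imul edx, eax: edx=128*0=0
after mov ecx, [24]: ecx=M[24]=40
after and edx, 12: edx=0&12=0
after imul ecx, 12: ecx=40*12=480
after and eax, 31: eax=0&31=0
after add edx, 13: edx=0+13=13
after add esi, 17: esi=9+17=26
after and esi, edx: esi=26&13=8
after xor edx, esi: edx=13^8=5
After step 15: ecx = 480.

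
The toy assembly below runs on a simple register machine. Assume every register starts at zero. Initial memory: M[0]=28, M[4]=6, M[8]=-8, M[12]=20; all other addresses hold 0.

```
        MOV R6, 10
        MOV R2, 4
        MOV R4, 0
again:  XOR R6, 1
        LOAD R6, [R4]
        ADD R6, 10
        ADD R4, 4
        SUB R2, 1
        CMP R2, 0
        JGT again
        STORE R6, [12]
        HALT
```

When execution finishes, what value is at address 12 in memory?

30

after MOV R6, 10: R6=10
after MOV R2, 4: R2=4
after MOV R4, 0: R4=0
after XOR R6, 1: R6=10^1=11
after LOAD R6, [R4]: R6=M[0]=28
after ADD R6, 10: R6=28+10=38
after ADD R4, 4: R4=0+4=4
after SUB R2, 1: R2=4-1=3
CMP R2, 0  (cmp 3,0)
JGT again: taken
after XOR R6, 1: R6=38^1=39
after LOAD R6, [R4]: R6=M[4]=6
after ADD R6, 10: R6=6+10=16
after ADD R4, 4: R4=4+4=8
after SUB R2, 1: R2=3-1=2
CMP R2, 0  (cmp 2,0)
JGT again: taken
after XOR R6, 1: R6=16^1=17
after LOAD R6, [R4]: R6=M[8]=-8
after ADD R6, 10: R6=(-8)+10=2
after ADD R4, 4: R4=8+4=12
after SUB R2, 1: R2=2-1=1
CMP R2, 0  (cmp 1,0)
JGT again: taken
after XOR R6, 1: R6=2^1=3
after LOAD R6, [R4]: R6=M[12]=20
after ADD R6, 10: R6=20+10=30
after ADD R4, 4: R4=12+4=16
after SUB R2, 1: R2=1-1=0
CMP R2, 0  (cmp 0,0)
JGT again: not taken
STORE R6, [12] → M[12]=30
halt.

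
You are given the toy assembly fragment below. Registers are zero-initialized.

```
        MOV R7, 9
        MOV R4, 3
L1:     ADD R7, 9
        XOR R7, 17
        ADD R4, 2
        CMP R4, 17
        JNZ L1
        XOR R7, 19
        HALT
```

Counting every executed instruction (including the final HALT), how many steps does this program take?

R7=9
R4=3
R7=9+9=18
R7=18^17=3
R4=3+2=5
CMP R4, 17  (cmp 5,17)
JNZ L1: taken
R7=3+9=12
R7=12^17=29
R4=5+2=7
CMP R4, 17  (cmp 7,17)
JNZ L1: taken
R7=29+9=38
R7=38^17=55
R4=7+2=9
CMP R4, 17  (cmp 9,17)
JNZ L1: taken
R7=55+9=64
R7=64^17=81
R4=9+2=11
CMP R4, 17  (cmp 11,17)
JNZ L1: taken
R7=81+9=90
R7=90^17=75
R4=11+2=13
CMP R4, 17  (cmp 13,17)
JNZ L1: taken
R7=75+9=84
R7=84^17=69
R4=13+2=15
CMP R4, 17  (cmp 15,17)
JNZ L1: taken
R7=69+9=78
R7=78^17=95
R4=15+2=17
CMP R4, 17  (cmp 17,17)
JNZ L1: not taken
R7=95^19=76
halt.
Total executed instructions: 39.

39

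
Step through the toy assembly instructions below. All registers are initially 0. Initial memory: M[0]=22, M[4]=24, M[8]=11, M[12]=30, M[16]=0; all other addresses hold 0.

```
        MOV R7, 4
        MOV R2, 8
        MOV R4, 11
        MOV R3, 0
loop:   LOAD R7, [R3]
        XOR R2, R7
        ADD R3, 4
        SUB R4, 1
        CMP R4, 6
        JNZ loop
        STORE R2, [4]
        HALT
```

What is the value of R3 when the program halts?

20

R7=4
R2=8
R4=11
R3=0
R7=M[0]=22
R2=8^22=30
R3=0+4=4
R4=11-1=10
CMP R4, 6  (cmp 10,6)
JNZ loop: taken
R7=M[4]=24
R2=30^24=6
R3=4+4=8
R4=10-1=9
CMP R4, 6  (cmp 9,6)
JNZ loop: taken
R7=M[8]=11
R2=6^11=13
R3=8+4=12
R4=9-1=8
CMP R4, 6  (cmp 8,6)
JNZ loop: taken
R7=M[12]=30
R2=13^30=19
R3=12+4=16
R4=8-1=7
CMP R4, 6  (cmp 7,6)
JNZ loop: taken
R7=M[16]=0
R2=19^0=19
R3=16+4=20
R4=7-1=6
CMP R4, 6  (cmp 6,6)
JNZ loop: not taken
STORE R2, [4] → M[4]=19
halt.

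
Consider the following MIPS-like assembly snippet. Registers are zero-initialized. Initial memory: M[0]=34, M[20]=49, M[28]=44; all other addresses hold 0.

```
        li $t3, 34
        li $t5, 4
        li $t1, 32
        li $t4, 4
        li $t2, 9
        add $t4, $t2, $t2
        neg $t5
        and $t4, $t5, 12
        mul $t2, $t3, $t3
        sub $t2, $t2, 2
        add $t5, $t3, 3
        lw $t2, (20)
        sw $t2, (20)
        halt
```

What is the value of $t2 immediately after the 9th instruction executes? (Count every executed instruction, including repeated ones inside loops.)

1156

after li $t3, 34: $t3=34
after li $t5, 4: $t5=4
after li $t1, 32: $t1=32
after li $t4, 4: $t4=4
after li $t2, 9: $t2=9
after add $t4, $t2, $t2: $t4=9+9=18
after neg $t5: $t5=-(4)=-4
after and $t4, $t5, 12: $t4=(-4)&12=12
after mul $t2, $t3, $t3: $t2=34*34=1156
After step 9: $t2 = 1156.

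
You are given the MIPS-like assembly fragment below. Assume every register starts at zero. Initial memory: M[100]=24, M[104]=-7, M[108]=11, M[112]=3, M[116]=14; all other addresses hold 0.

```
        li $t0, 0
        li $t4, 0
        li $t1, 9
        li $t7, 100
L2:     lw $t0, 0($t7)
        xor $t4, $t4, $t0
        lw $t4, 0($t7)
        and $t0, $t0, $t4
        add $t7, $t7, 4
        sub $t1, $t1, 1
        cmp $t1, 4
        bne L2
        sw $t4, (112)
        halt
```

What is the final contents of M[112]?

after li $t0, 0: $t0=0
after li $t4, 0: $t4=0
after li $t1, 9: $t1=9
after li $t7, 100: $t7=100
after lw $t0, 0($t7): $t0=M[100]=24
after xor $t4, $t4, $t0: $t4=0^24=24
after lw $t4, 0($t7): $t4=M[100]=24
after and $t0, $t0, $t4: $t0=24&24=24
after add $t7, $t7, 4: $t7=100+4=104
after sub $t1, $t1, 1: $t1=9-1=8
cmp $t1, 4  (cmp 8,4)
bne L2: taken
after lw $t0, 0($t7): $t0=M[104]=-7
after xor $t4, $t4, $t0: $t4=24^(-7)=-31
after lw $t4, 0($t7): $t4=M[104]=-7
after and $t0, $t0, $t4: $t0=(-7)&(-7)=-7
after add $t7, $t7, 4: $t7=104+4=108
after sub $t1, $t1, 1: $t1=8-1=7
cmp $t1, 4  (cmp 7,4)
bne L2: taken
after lw $t0, 0($t7): $t0=M[108]=11
after xor $t4, $t4, $t0: $t4=(-7)^11=-14
after lw $t4, 0($t7): $t4=M[108]=11
after and $t0, $t0, $t4: $t0=11&11=11
after add $t7, $t7, 4: $t7=108+4=112
after sub $t1, $t1, 1: $t1=7-1=6
cmp $t1, 4  (cmp 6,4)
bne L2: taken
after lw $t0, 0($t7): $t0=M[112]=3
after xor $t4, $t4, $t0: $t4=11^3=8
after lw $t4, 0($t7): $t4=M[112]=3
after and $t0, $t0, $t4: $t0=3&3=3
after add $t7, $t7, 4: $t7=112+4=116
after sub $t1, $t1, 1: $t1=6-1=5
cmp $t1, 4  (cmp 5,4)
bne L2: taken
after lw $t0, 0($t7): $t0=M[116]=14
after xor $t4, $t4, $t0: $t4=3^14=13
after lw $t4, 0($t7): $t4=M[116]=14
after and $t0, $t0, $t4: $t0=14&14=14
after add $t7, $t7, 4: $t7=116+4=120
after sub $t1, $t1, 1: $t1=5-1=4
cmp $t1, 4  (cmp 4,4)
bne L2: not taken
sw $t4, (112) → M[112]=14
halt.

14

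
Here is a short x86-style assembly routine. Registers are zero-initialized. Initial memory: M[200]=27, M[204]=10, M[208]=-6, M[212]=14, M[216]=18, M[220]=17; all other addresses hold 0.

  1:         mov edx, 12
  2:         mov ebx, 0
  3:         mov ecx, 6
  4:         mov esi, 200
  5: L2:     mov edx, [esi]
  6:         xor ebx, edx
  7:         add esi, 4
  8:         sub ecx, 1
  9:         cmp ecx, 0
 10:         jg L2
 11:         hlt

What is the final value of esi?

after mov edx, 12: edx=12
after mov ebx, 0: ebx=0
after mov ecx, 6: ecx=6
after mov esi, 200: esi=200
after mov edx, [esi]: edx=M[200]=27
after xor ebx, edx: ebx=0^27=27
after add esi, 4: esi=200+4=204
after sub ecx, 1: ecx=6-1=5
cmp ecx, 0  (cmp 5,0)
jg L2: taken
after mov edx, [esi]: edx=M[204]=10
after xor ebx, edx: ebx=27^10=17
after add esi, 4: esi=204+4=208
after sub ecx, 1: ecx=5-1=4
cmp ecx, 0  (cmp 4,0)
jg L2: taken
after mov edx, [esi]: edx=M[208]=-6
after xor ebx, edx: ebx=17^(-6)=-21
after add esi, 4: esi=208+4=212
after sub ecx, 1: ecx=4-1=3
cmp ecx, 0  (cmp 3,0)
jg L2: taken
after mov edx, [esi]: edx=M[212]=14
after xor ebx, edx: ebx=(-21)^14=-27
after add esi, 4: esi=212+4=216
after sub ecx, 1: ecx=3-1=2
cmp ecx, 0  (cmp 2,0)
jg L2: taken
after mov edx, [esi]: edx=M[216]=18
after xor ebx, edx: ebx=(-27)^18=-9
after add esi, 4: esi=216+4=220
after sub ecx, 1: ecx=2-1=1
cmp ecx, 0  (cmp 1,0)
jg L2: taken
after mov edx, [esi]: edx=M[220]=17
after xor ebx, edx: ebx=(-9)^17=-26
after add esi, 4: esi=220+4=224
after sub ecx, 1: ecx=1-1=0
cmp ecx, 0  (cmp 0,0)
jg L2: not taken
halt.

224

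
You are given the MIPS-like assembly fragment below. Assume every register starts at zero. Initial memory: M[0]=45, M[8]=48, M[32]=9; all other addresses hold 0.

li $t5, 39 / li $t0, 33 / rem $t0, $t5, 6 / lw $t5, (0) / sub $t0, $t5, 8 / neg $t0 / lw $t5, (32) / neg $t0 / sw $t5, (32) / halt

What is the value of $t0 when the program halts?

37

li $t5, 39 → $t5=39
li $t0, 33 → $t0=33
rem $t0, $t5, 6 → $t0=39%6=3
lw $t5, (0) → $t5=M[0]=45
sub $t0, $t5, 8 → $t0=45-8=37
neg $t0 → $t0=-(37)=-37
lw $t5, (32) → $t5=M[32]=9
neg $t0 → $t0=-(-37)=37
sw $t5, (32) → M[32]=9
halt.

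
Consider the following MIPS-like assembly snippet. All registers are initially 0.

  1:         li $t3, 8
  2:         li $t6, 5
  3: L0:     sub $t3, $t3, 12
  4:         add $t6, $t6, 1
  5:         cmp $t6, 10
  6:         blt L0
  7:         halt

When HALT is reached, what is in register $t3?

$t3=8
$t6=5
$t3=8-12=-4
$t6=5+1=6
cmp $t6, 10  (cmp 6,10)
blt L0: taken
$t3=(-4)-12=-16
$t6=6+1=7
cmp $t6, 10  (cmp 7,10)
blt L0: taken
$t3=(-16)-12=-28
$t6=7+1=8
cmp $t6, 10  (cmp 8,10)
blt L0: taken
$t3=(-28)-12=-40
$t6=8+1=9
cmp $t6, 10  (cmp 9,10)
blt L0: taken
$t3=(-40)-12=-52
$t6=9+1=10
cmp $t6, 10  (cmp 10,10)
blt L0: not taken
halt.

-52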